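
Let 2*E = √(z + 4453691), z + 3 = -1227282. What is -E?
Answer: -√3226406/2 ≈ -898.11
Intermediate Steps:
z = -1227285 (z = -3 - 1227282 = -1227285)
E = √3226406/2 (E = √(-1227285 + 4453691)/2 = √3226406/2 ≈ 898.11)
-E = -√3226406/2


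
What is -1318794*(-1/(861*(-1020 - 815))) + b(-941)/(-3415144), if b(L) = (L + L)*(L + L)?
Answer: -841656759273/449642127970 ≈ -1.8718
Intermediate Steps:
b(L) = 4*L² (b(L) = (2*L)*(2*L) = 4*L²)
-1318794*(-1/(861*(-1020 - 815))) + b(-941)/(-3415144) = -1318794*(-1/(861*(-1020 - 815))) + (4*(-941)²)/(-3415144) = -1318794/((-861*(-1835))) + (4*885481)*(-1/3415144) = -1318794/1579935 + 3541924*(-1/3415144) = -1318794*1/1579935 - 885481/853786 = -439598/526645 - 885481/853786 = -841656759273/449642127970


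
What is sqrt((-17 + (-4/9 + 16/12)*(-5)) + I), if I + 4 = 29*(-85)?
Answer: I*sqrt(22414)/3 ≈ 49.904*I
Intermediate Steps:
I = -2469 (I = -4 + 29*(-85) = -4 - 2465 = -2469)
sqrt((-17 + (-4/9 + 16/12)*(-5)) + I) = sqrt((-17 + (-4/9 + 16/12)*(-5)) - 2469) = sqrt((-17 + (-4*1/9 + 16*(1/12))*(-5)) - 2469) = sqrt((-17 + (-4/9 + 4/3)*(-5)) - 2469) = sqrt((-17 + (8/9)*(-5)) - 2469) = sqrt((-17 - 40/9) - 2469) = sqrt(-193/9 - 2469) = sqrt(-22414/9) = I*sqrt(22414)/3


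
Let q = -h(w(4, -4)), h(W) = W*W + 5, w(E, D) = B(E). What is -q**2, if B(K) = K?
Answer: -441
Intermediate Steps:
w(E, D) = E
h(W) = 5 + W**2 (h(W) = W**2 + 5 = 5 + W**2)
q = -21 (q = -(5 + 4**2) = -(5 + 16) = -1*21 = -21)
-q**2 = -1*(-21)**2 = -1*441 = -441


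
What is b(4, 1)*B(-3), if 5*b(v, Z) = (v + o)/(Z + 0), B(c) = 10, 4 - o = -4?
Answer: 24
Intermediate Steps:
o = 8 (o = 4 - 1*(-4) = 4 + 4 = 8)
b(v, Z) = (8 + v)/(5*Z) (b(v, Z) = ((v + 8)/(Z + 0))/5 = ((8 + v)/Z)/5 = (8 + v)/(5*Z))
b(4, 1)*B(-3) = ((1/5)*(8 + 4)/1)*10 = ((1/5)*1*12)*10 = (12/5)*10 = 24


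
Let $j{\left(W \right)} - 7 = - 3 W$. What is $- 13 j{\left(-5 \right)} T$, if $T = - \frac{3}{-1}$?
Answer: $-858$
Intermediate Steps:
$j{\left(W \right)} = 7 - 3 W$
$T = 3$ ($T = \left(-3\right) \left(-1\right) = 3$)
$- 13 j{\left(-5 \right)} T = - 13 \left(7 - -15\right) 3 = - 13 \left(7 + 15\right) 3 = - 13 \cdot 22 \cdot 3 = \left(-13\right) 66 = -858$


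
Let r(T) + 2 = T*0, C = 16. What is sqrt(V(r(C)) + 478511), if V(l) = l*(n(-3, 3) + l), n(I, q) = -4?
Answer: sqrt(478523) ≈ 691.75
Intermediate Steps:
r(T) = -2 (r(T) = -2 + T*0 = -2 + 0 = -2)
V(l) = l*(-4 + l)
sqrt(V(r(C)) + 478511) = sqrt(-2*(-4 - 2) + 478511) = sqrt(-2*(-6) + 478511) = sqrt(12 + 478511) = sqrt(478523)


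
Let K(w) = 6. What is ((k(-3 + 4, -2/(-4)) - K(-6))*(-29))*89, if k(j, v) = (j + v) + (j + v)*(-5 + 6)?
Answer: 7743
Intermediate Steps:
k(j, v) = 2*j + 2*v (k(j, v) = (j + v) + (j + v)*1 = (j + v) + (j + v) = 2*j + 2*v)
((k(-3 + 4, -2/(-4)) - K(-6))*(-29))*89 = (((2*(-3 + 4) + 2*(-2/(-4))) - 1*6)*(-29))*89 = (((2*1 + 2*(-2*(-¼))) - 6)*(-29))*89 = (((2 + 2*(½)) - 6)*(-29))*89 = (((2 + 1) - 6)*(-29))*89 = ((3 - 6)*(-29))*89 = -3*(-29)*89 = 87*89 = 7743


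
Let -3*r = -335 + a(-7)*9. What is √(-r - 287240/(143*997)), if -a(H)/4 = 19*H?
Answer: √271173011611359/427713 ≈ 38.501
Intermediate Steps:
a(H) = -76*H
r = -4453/3 (r = -(-335 - 76*(-7)*9)/3 = -(-335 + 532*9)/3 = -(-335 + 4788)/3 = -⅓*4453 = -4453/3 ≈ -1484.3)
√(-r - 287240/(143*997)) = √(-1*(-4453/3) - 287240/(143*997)) = √(4453/3 - 287240/142571) = √(634006943/427713) = √271173011611359/427713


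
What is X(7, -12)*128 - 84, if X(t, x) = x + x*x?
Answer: 16812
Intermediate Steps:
X(t, x) = x + x²
X(7, -12)*128 - 84 = -12*(1 - 12)*128 - 84 = -12*(-11)*128 - 84 = 132*128 - 84 = 16896 - 84 = 16812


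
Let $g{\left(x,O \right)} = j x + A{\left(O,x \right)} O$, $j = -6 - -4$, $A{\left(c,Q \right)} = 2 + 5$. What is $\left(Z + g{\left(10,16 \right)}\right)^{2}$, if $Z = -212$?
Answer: $14400$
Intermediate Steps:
$A{\left(c,Q \right)} = 7$
$j = -2$ ($j = -6 + 4 = -2$)
$g{\left(x,O \right)} = - 2 x + 7 O$
$\left(Z + g{\left(10,16 \right)}\right)^{2} = \left(-212 + \left(\left(-2\right) 10 + 7 \cdot 16\right)\right)^{2} = \left(-212 + \left(-20 + 112\right)\right)^{2} = \left(-212 + 92\right)^{2} = \left(-120\right)^{2} = 14400$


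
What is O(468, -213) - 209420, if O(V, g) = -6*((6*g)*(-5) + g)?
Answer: -246482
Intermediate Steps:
O(V, g) = 174*g (O(V, g) = -6*(-30*g + g) = -(-174)*g = 174*g)
O(468, -213) - 209420 = 174*(-213) - 209420 = -37062 - 209420 = -246482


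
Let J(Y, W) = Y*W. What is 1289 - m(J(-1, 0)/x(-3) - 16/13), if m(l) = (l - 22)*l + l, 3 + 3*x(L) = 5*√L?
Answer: 213217/169 ≈ 1261.6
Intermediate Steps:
x(L) = -1 + 5*√L/3 (x(L) = -1 + (5*√L)/3 = -1 + 5*√L/3)
J(Y, W) = W*Y
m(l) = l + l*(-22 + l) (m(l) = (-22 + l)*l + l = l*(-22 + l) + l = l + l*(-22 + l))
1289 - m(J(-1, 0)/x(-3) - 16/13) = 1289 - ((0*(-1))/(-1 + 5*√(-3)/3) - 16/13)*(-21 + ((0*(-1))/(-1 + 5*√(-3)/3) - 16/13)) = 1289 - (0/(-1 + 5*(I*√3)/3) - 16*1/13)*(-21 + (0/(-1 + 5*(I*√3)/3) - 16*1/13)) = 1289 - (0/(-1 + 5*I*√3/3) - 16/13)*(-21 + (0/(-1 + 5*I*√3/3) - 16/13)) = 1289 - (0 - 16/13)*(-21 + (0 - 16/13)) = 1289 - (-16)*(-21 - 16/13)/13 = 1289 - (-16)*(-289)/(13*13) = 1289 - 1*4624/169 = 1289 - 4624/169 = 213217/169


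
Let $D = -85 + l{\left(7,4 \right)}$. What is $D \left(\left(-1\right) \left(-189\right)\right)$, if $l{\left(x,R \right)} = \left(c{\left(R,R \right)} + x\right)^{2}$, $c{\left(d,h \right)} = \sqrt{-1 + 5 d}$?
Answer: $-3213 + 2646 \sqrt{19} \approx 8320.6$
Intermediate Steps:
$l{\left(x,R \right)} = \left(x + \sqrt{-1 + 5 R}\right)^{2}$ ($l{\left(x,R \right)} = \left(\sqrt{-1 + 5 R} + x\right)^{2} = \left(x + \sqrt{-1 + 5 R}\right)^{2}$)
$D = -85 + \left(7 + \sqrt{19}\right)^{2}$ ($D = -85 + \left(7 + \sqrt{-1 + 5 \cdot 4}\right)^{2} = -85 + \left(7 + \sqrt{-1 + 20}\right)^{2} = -85 + \left(7 + \sqrt{19}\right)^{2} \approx 44.025$)
$D \left(\left(-1\right) \left(-189\right)\right) = \left(-17 + 14 \sqrt{19}\right) \left(\left(-1\right) \left(-189\right)\right) = \left(-17 + 14 \sqrt{19}\right) 189 = -3213 + 2646 \sqrt{19}$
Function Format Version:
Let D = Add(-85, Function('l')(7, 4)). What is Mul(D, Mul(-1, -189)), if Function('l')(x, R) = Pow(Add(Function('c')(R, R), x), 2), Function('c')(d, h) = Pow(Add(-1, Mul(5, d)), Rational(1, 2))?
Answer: Add(-3213, Mul(2646, Pow(19, Rational(1, 2)))) ≈ 8320.6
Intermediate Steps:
Function('l')(x, R) = Pow(Add(x, Pow(Add(-1, Mul(5, R)), Rational(1, 2))), 2) (Function('l')(x, R) = Pow(Add(Pow(Add(-1, Mul(5, R)), Rational(1, 2)), x), 2) = Pow(Add(x, Pow(Add(-1, Mul(5, R)), Rational(1, 2))), 2))
D = Add(-85, Pow(Add(7, Pow(19, Rational(1, 2))), 2)) (D = Add(-85, Pow(Add(7, Pow(Add(-1, Mul(5, 4)), Rational(1, 2))), 2)) = Add(-85, Pow(Add(7, Pow(Add(-1, 20), Rational(1, 2))), 2)) = Add(-85, Pow(Add(7, Pow(19, Rational(1, 2))), 2)) ≈ 44.025)
Mul(D, Mul(-1, -189)) = Mul(Add(-17, Mul(14, Pow(19, Rational(1, 2)))), Mul(-1, -189)) = Mul(Add(-17, Mul(14, Pow(19, Rational(1, 2)))), 189) = Add(-3213, Mul(2646, Pow(19, Rational(1, 2))))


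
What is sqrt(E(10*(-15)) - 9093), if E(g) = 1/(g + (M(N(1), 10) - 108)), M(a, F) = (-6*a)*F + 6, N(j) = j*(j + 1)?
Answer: I*sqrt(314581521)/186 ≈ 95.357*I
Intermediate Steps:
N(j) = j*(1 + j)
M(a, F) = 6 - 6*F*a (M(a, F) = -6*F*a + 6 = 6 - 6*F*a)
E(g) = 1/(-222 + g) (E(g) = 1/(g + ((6 - 6*10*1*(1 + 1)) - 108)) = 1/(g + ((6 - 6*10*1*2) - 108)) = 1/(g + ((6 - 6*10*2) - 108)) = 1/(g + ((6 - 120) - 108)) = 1/(g + (-114 - 108)) = 1/(g - 222) = 1/(-222 + g))
sqrt(E(10*(-15)) - 9093) = sqrt(1/(-222 + 10*(-15)) - 9093) = sqrt(1/(-222 - 150) - 9093) = sqrt(1/(-372) - 9093) = sqrt(-1/372 - 9093) = sqrt(-3382597/372) = I*sqrt(314581521)/186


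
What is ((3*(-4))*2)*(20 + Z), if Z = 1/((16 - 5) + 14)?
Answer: -12024/25 ≈ -480.96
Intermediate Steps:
Z = 1/25 (Z = 1/(11 + 14) = 1/25 ≈ 0.040000)
((3*(-4))*2)*(20 + Z) = ((3*(-4))*2)*(20 + 1/25) = -12*2*(501/25) = -24*501/25 = -12024/25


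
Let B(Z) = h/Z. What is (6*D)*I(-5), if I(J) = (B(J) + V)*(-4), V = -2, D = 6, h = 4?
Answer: 2016/5 ≈ 403.20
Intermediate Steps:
B(Z) = 4/Z
I(J) = 8 - 16/J (I(J) = (4/J - 2)*(-4) = (-2 + 4/J)*(-4) = 8 - 16/J)
(6*D)*I(-5) = (6*6)*(8 - 16/(-5)) = 36*(8 - 16*(-⅕)) = 36*(8 + 16/5) = 36*(56/5) = 2016/5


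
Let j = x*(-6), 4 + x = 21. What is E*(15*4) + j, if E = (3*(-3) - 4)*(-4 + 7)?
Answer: -2442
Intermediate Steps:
x = 17 (x = -4 + 21 = 17)
j = -102 (j = 17*(-6) = -102)
E = -39 (E = (-9 - 4)*3 = -13*3 = -39)
E*(15*4) + j = -585*4 - 102 = -39*60 - 102 = -2340 - 102 = -2442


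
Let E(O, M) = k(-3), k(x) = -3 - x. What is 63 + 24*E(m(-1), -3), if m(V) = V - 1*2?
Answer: 63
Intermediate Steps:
m(V) = -2 + V (m(V) = V - 2 = -2 + V)
E(O, M) = 0 (E(O, M) = -3 - 1*(-3) = -3 + 3 = 0)
63 + 24*E(m(-1), -3) = 63 + 24*0 = 63 + 0 = 63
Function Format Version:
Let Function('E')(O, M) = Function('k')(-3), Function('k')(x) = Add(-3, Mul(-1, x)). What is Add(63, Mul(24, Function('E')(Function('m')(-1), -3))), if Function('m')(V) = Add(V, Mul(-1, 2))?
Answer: 63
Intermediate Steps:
Function('m')(V) = Add(-2, V) (Function('m')(V) = Add(V, -2) = Add(-2, V))
Function('E')(O, M) = 0 (Function('E')(O, M) = Add(-3, Mul(-1, -3)) = Add(-3, 3) = 0)
Add(63, Mul(24, Function('E')(Function('m')(-1), -3))) = Add(63, Mul(24, 0)) = Add(63, 0) = 63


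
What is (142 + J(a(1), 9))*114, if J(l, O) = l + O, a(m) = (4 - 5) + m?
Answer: 17214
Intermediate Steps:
a(m) = -1 + m
J(l, O) = O + l
(142 + J(a(1), 9))*114 = (142 + (9 + (-1 + 1)))*114 = (142 + (9 + 0))*114 = (142 + 9)*114 = 151*114 = 17214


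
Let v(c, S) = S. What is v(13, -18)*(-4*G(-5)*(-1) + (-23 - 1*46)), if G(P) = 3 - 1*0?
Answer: 1026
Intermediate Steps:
G(P) = 3 (G(P) = 3 + 0 = 3)
v(13, -18)*(-4*G(-5)*(-1) + (-23 - 1*46)) = -18*(-4*3*(-1) + (-23 - 1*46)) = -18*(-12*(-1) + (-23 - 46)) = -18*(12 - 69) = -18*(-57) = 1026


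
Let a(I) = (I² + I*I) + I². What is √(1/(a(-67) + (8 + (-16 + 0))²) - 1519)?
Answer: 18*I*√858366047/13531 ≈ 38.974*I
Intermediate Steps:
a(I) = 3*I² (a(I) = (I² + I²) + I² = 2*I² + I² = 3*I²)
√(1/(a(-67) + (8 + (-16 + 0))²) - 1519) = √(1/(3*(-67)² + (8 + (-16 + 0))²) - 1519) = √(1/(3*4489 + (8 - 16)²) - 1519) = √(1/(13467 + (-8)²) - 1519) = √(1/(13467 + 64) - 1519) = √(1/13531 - 1519) = √(-20553588/13531) = 18*I*√858366047/13531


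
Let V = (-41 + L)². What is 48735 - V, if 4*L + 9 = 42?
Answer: 762599/16 ≈ 47662.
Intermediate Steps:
L = 33/4 (L = -9/4 + (¼)*42 = -9/4 + 21/2 = 33/4 ≈ 8.2500)
V = 17161/16 (V = (-41 + 33/4)² = (-131/4)² = 17161/16 ≈ 1072.6)
48735 - V = 48735 - 1*17161/16 = 48735 - 17161/16 = 762599/16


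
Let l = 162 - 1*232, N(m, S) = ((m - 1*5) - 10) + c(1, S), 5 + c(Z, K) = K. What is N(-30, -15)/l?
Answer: 13/14 ≈ 0.92857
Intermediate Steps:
c(Z, K) = -5 + K
N(m, S) = -20 + S + m (N(m, S) = ((m - 1*5) - 10) + (-5 + S) = ((m - 5) - 10) + (-5 + S) = ((-5 + m) - 10) + (-5 + S) = (-15 + m) + (-5 + S) = -20 + S + m)
l = -70 (l = 162 - 232 = -70)
N(-30, -15)/l = (-20 - 15 - 30)/(-70) = -65*(-1/70) = 13/14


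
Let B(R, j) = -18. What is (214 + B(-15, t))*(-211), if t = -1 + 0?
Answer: -41356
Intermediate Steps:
t = -1
(214 + B(-15, t))*(-211) = (214 - 18)*(-211) = 196*(-211) = -41356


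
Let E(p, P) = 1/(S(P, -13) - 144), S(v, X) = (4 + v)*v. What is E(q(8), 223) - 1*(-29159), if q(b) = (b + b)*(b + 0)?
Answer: 1471858844/50477 ≈ 29159.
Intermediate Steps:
S(v, X) = v*(4 + v)
q(b) = 2*b² (q(b) = (2*b)*b = 2*b²)
E(p, P) = 1/(-144 + P*(4 + P)) (E(p, P) = 1/(P*(4 + P) - 144) = 1/(-144 + P*(4 + P)))
E(q(8), 223) - 1*(-29159) = 1/(-144 + 223*(4 + 223)) - 1*(-29159) = 1/(-144 + 223*227) + 29159 = 1/(-144 + 50621) + 29159 = 1/50477 + 29159 = 1471858844/50477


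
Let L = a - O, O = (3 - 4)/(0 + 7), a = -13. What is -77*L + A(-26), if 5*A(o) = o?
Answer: 4924/5 ≈ 984.80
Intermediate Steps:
O = -1/7 ≈ -0.14286
A(o) = o/5
L = -90/7 (L = -13 - 1*(-1/7) = -13 + 1/7 = -90/7 ≈ -12.857)
-77*L + A(-26) = -77*(-90/7) + (1/5)*(-26) = 990 - 26/5 = 4924/5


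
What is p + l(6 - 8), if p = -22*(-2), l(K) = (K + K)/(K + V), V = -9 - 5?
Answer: 177/4 ≈ 44.250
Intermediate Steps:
V = -14
l(K) = 2*K/(-14 + K) (l(K) = (K + K)/(K - 14) = (2*K)/(-14 + K) = 2*K/(-14 + K))
p = 44
p + l(6 - 8) = 44 + 2*(6 - 8)/(-14 + (6 - 8)) = 44 + 2*(-2)/(-14 - 2) = 44 + 2*(-2)/(-16) = 44 + 2*(-2)*(-1/16) = 44 + ¼ = 177/4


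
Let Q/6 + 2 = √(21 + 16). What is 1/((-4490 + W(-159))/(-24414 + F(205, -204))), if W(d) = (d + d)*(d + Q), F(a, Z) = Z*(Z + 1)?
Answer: 52999764/147132211 + 4054023*√37/294264422 ≈ 0.44402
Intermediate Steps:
Q = -12 + 6*√37 (Q = -12 + 6*√(21 + 16) = -12 + 6*√37 ≈ 24.497)
F(a, Z) = Z*(1 + Z)
W(d) = 2*d*(-12 + d + 6*√37) (W(d) = (d + d)*(d + (-12 + 6*√37)) = (2*d)*(-12 + d + 6*√37) = 2*d*(-12 + d + 6*√37))
1/((-4490 + W(-159))/(-24414 + F(205, -204))) = 1/((-4490 + 2*(-159)*(-12 - 159 + 6*√37))/(-24414 - 204*(1 - 204))) = 1/((-4490 + 2*(-159)*(-171 + 6*√37))/(-24414 - 204*(-203))) = 1/((-4490 + (54378 - 1908*√37))/(-24414 + 41412)) = 1/((49888 - 1908*√37)/16998) = 1/((49888 - 1908*√37)*(1/16998)) = 1/(24944/8499 - 318*√37/2833)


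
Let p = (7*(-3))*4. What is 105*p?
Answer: -8820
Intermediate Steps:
p = -84 (p = -21*4 = -84)
105*p = 105*(-84) = -8820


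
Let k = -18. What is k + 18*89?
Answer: 1584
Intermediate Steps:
k + 18*89 = -18 + 18*89 = -18 + 1602 = 1584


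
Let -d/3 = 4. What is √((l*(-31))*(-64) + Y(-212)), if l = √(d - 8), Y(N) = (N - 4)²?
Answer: 8*√(729 + 62*I*√5) ≈ 216.97 + 20.447*I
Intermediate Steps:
d = -12 (d = -3*4 = -12)
Y(N) = (-4 + N)²
l = 2*I*√5 (l = √(-12 - 8) = √(-20) = 2*I*√5 ≈ 4.4721*I)
√((l*(-31))*(-64) + Y(-212)) = √(((2*I*√5)*(-31))*(-64) + (-4 - 212)²) = √(-62*I*√5*(-64) + (-216)²) = √(3968*I*√5 + 46656) = √(46656 + 3968*I*√5)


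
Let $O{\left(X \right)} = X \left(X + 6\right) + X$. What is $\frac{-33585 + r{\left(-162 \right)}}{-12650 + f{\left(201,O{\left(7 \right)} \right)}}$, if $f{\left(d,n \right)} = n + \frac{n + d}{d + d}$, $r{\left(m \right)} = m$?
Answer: $\frac{13566294}{5045605} \approx 2.6887$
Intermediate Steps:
$O{\left(X \right)} = X + X \left(6 + X\right)$ ($O{\left(X \right)} = X \left(6 + X\right) + X = X + X \left(6 + X\right)$)
$f{\left(d,n \right)} = n + \frac{d + n}{2 d}$
$\frac{-33585 + r{\left(-162 \right)}}{-12650 + f{\left(201,O{\left(7 \right)} \right)}} = \frac{-33585 - 162}{-12650 + \left(\frac{1}{2} + 7 \left(7 + 7\right) + \frac{7 \left(7 + 7\right)}{2 \cdot 201}\right)} = - \frac{33747}{-12650 + \left(\frac{1}{2} + 7 \cdot 14 + \frac{1}{2} \cdot 7 \cdot 14 \cdot \frac{1}{201}\right)} = - \frac{33747}{-12650 + \left(\frac{1}{2} + 98 + \frac{1}{2} \cdot 98 \cdot \frac{1}{201}\right)} = - \frac{33747}{-12650 + \left(\frac{1}{2} + 98 + \frac{49}{201}\right)} = - \frac{33747}{-12650 + \frac{39695}{402}} = - \frac{33747}{- \frac{5045605}{402}} = \left(-33747\right) \left(- \frac{402}{5045605}\right) = \frac{13566294}{5045605}$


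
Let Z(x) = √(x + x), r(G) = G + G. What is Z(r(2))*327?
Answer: 654*√2 ≈ 924.90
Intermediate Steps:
r(G) = 2*G
Z(x) = √2*√x (Z(x) = √(2*x) = √2*√x)
Z(r(2))*327 = (√2*√(2*2))*327 = (√2*√4)*327 = (√2*2)*327 = (2*√2)*327 = 654*√2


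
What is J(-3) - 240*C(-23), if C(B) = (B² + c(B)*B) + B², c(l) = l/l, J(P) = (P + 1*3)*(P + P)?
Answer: -248400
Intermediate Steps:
J(P) = 2*P*(3 + P) (J(P) = (P + 3)*(2*P) = (3 + P)*(2*P) = 2*P*(3 + P))
c(l) = 1
C(B) = B + 2*B² (C(B) = (B² + 1*B) + B² = (B² + B) + B² = (B + B²) + B² = B + 2*B²)
J(-3) - 240*C(-23) = 2*(-3)*(3 - 3) - (-5520)*(1 + 2*(-23)) = 2*(-3)*0 - (-5520)*(1 - 46) = 0 - (-5520)*(-45) = 0 - 240*1035 = 0 - 248400 = -248400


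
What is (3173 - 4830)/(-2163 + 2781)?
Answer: -1657/618 ≈ -2.6812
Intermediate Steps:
(3173 - 4830)/(-2163 + 2781) = -1657/618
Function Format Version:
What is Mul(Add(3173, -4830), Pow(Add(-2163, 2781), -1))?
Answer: Rational(-1657, 618) ≈ -2.6812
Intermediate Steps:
Mul(Add(3173, -4830), Pow(Add(-2163, 2781), -1)) = Mul(-1657, Pow(618, -1)) = Mul(-1657, Rational(1, 618)) = Rational(-1657, 618)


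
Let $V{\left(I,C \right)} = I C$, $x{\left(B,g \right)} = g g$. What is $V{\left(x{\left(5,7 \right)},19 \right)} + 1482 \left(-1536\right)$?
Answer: $-2275421$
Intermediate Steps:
$x{\left(B,g \right)} = g^{2}$
$V{\left(I,C \right)} = C I$
$V{\left(x{\left(5,7 \right)},19 \right)} + 1482 \left(-1536\right) = 19 \cdot 7^{2} + 1482 \left(-1536\right) = 19 \cdot 49 - 2276352 = 931 - 2276352 = -2275421$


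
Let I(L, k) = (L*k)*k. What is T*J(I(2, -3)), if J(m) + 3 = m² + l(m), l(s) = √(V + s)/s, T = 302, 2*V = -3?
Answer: 96942 + 151*√66/18 ≈ 97010.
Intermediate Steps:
V = -3/2 (V = (½)*(-3) = -3/2 ≈ -1.5000)
l(s) = √(-3/2 + s)/s
I(L, k) = L*k²
J(m) = -3 + m² + √(-6 + 4*m)/(2*m) (J(m) = -3 + (m² + √(-6 + 4*m)/(2*m)) = -3 + m² + √(-6 + 4*m)/(2*m))
T*J(I(2, -3)) = 302*(-3 + (2*(-3)²)² + √(-6 + 4*(2*(-3)²))/(2*((2*(-3)²)))) = 302*(-3 + (2*9)² + √(-6 + 4*(2*9))/(2*((2*9)))) = 302*(-3 + 18² + (½)*√(-6 + 4*18)/18) = 302*(-3 + 324 + (½)*(1/18)*√(-6 + 72)) = 302*(-3 + 324 + (½)*(1/18)*√66) = 302*(-3 + 324 + √66/36) = 302*(321 + √66/36) = 96942 + 151*√66/18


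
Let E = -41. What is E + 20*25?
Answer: 459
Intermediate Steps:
E + 20*25 = -41 + 20*25 = -41 + 500 = 459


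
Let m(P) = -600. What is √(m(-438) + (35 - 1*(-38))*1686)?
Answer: √122478 ≈ 349.97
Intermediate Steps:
√(m(-438) + (35 - 1*(-38))*1686) = √(-600 + (35 - 1*(-38))*1686) = √(-600 + (35 + 38)*1686) = √(-600 + 73*1686) = √(-600 + 123078) = √122478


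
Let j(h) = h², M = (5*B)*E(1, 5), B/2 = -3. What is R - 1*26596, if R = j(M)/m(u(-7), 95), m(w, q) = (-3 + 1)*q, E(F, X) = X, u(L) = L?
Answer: -507574/19 ≈ -26714.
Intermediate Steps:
B = -6 (B = 2*(-3) = -6)
m(w, q) = -2*q
M = -150 (M = (5*(-6))*5 = -30*5 = -150)
R = -2250/19 (R = (-150)²/((-2*95)) = 22500/(-190) = 22500*(-1/190) = -2250/19 ≈ -118.42)
R - 1*26596 = -2250/19 - 1*26596 = -2250/19 - 26596 = -507574/19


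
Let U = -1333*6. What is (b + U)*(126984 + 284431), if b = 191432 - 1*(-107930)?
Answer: 119871520060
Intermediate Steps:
b = 299362 (b = 191432 + 107930 = 299362)
U = -7998
(b + U)*(126984 + 284431) = (299362 - 7998)*(126984 + 284431) = 291364*411415 = 119871520060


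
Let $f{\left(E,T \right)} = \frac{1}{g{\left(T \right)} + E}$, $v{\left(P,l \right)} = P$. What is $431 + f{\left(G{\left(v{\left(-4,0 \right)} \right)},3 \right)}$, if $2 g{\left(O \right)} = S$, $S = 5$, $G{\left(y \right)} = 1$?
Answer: $\frac{3019}{7} \approx 431.29$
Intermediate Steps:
$g{\left(O \right)} = \frac{5}{2}$ ($g{\left(O \right)} = \frac{1}{2} \cdot 5 = \frac{5}{2}$)
$f{\left(E,T \right)} = \frac{1}{\frac{5}{2} + E}$
$431 + f{\left(G{\left(v{\left(-4,0 \right)} \right)},3 \right)} = 431 + \frac{2}{5 + 2 \cdot 1} = 431 + \frac{2}{5 + 2} = 431 + \frac{2}{7} = \frac{3019}{7}$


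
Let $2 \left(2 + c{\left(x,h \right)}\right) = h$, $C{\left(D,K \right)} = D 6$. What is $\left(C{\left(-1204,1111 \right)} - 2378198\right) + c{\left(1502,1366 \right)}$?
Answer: $-2384741$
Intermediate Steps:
$C{\left(D,K \right)} = 6 D$
$c{\left(x,h \right)} = -2 + \frac{h}{2}$
$\left(C{\left(-1204,1111 \right)} - 2378198\right) + c{\left(1502,1366 \right)} = \left(6 \left(-1204\right) - 2378198\right) + \left(-2 + \frac{1}{2} \cdot 1366\right) = \left(-7224 - 2378198\right) + \left(-2 + 683\right) = -2385422 + 681 = -2384741$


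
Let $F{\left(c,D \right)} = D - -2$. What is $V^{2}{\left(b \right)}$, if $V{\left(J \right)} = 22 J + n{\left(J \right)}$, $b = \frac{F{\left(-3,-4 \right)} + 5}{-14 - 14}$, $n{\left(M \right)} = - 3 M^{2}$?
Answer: $\frac{3515625}{614656} \approx 5.7197$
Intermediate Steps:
$F{\left(c,D \right)} = 2 + D$ ($F{\left(c,D \right)} = D + 2 = 2 + D$)
$b = - \frac{3}{28}$ ($b = \frac{\left(2 - 4\right) + 5}{-14 - 14} = \frac{-2 + 5}{-28} = 3 \left(- \frac{1}{28}\right) = - \frac{3}{28} \approx -0.10714$)
$V{\left(J \right)} = - 3 J^{2} + 22 J$ ($V{\left(J \right)} = 22 J - 3 J^{2} = - 3 J^{2} + 22 J$)
$V^{2}{\left(b \right)} = \left(- \frac{3 \left(22 - - \frac{9}{28}\right)}{28}\right)^{2} = \left(- \frac{3 \left(22 + \frac{9}{28}\right)}{28}\right)^{2} = \left(\left(- \frac{3}{28}\right) \frac{625}{28}\right)^{2} = \left(- \frac{1875}{784}\right)^{2} = \frac{3515625}{614656}$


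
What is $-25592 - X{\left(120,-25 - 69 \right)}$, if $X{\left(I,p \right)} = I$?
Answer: $-25712$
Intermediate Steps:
$-25592 - X{\left(120,-25 - 69 \right)} = -25592 - 120 = -25712$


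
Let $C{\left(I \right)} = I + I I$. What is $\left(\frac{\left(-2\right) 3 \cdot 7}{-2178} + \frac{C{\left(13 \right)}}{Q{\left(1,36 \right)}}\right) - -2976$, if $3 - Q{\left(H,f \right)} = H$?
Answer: $\frac{1113328}{363} \approx 3067.0$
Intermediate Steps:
$Q{\left(H,f \right)} = 3 - H$
$C{\left(I \right)} = I + I^{2}$
$\left(\frac{\left(-2\right) 3 \cdot 7}{-2178} + \frac{C{\left(13 \right)}}{Q{\left(1,36 \right)}}\right) - -2976 = \left(\frac{\left(-2\right) 3 \cdot 7}{-2178} + \frac{13 \left(1 + 13\right)}{3 - 1}\right) - -2976 = \left(\left(-6\right) 7 \left(- \frac{1}{2178}\right) + \frac{13 \cdot 14}{3 - 1}\right) + 2976 = \left(\left(-42\right) \left(- \frac{1}{2178}\right) + \frac{182}{2}\right) + 2976 = \left(\frac{7}{363} + 182 \cdot \frac{1}{2}\right) + 2976 = \left(\frac{7}{363} + 91\right) + 2976 = \frac{33040}{363} + 2976 = \frac{1113328}{363}$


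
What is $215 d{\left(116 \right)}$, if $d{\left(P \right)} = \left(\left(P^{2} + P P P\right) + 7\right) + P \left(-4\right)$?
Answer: $338387425$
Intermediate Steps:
$d{\left(P \right)} = 7 + P^{2} + P^{3} - 4 P$ ($d{\left(P \right)} = \left(\left(P^{2} + P^{2} P\right) + 7\right) - 4 P = \left(\left(P^{2} + P^{3}\right) + 7\right) - 4 P = \left(7 + P^{2} + P^{3}\right) - 4 P = 7 + P^{2} + P^{3} - 4 P$)
$215 d{\left(116 \right)} = 215 \left(7 + 116^{2} + 116^{3} - 464\right) = 215 \left(7 + 13456 + 1560896 - 464\right) = 215 \cdot 1573895 = 338387425$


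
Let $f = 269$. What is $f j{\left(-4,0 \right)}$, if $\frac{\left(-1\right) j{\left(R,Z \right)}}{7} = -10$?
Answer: $18830$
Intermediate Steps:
$j{\left(R,Z \right)} = 70$ ($j{\left(R,Z \right)} = \left(-7\right) \left(-10\right) = 70$)
$f j{\left(-4,0 \right)} = 269 \cdot 70 = 18830$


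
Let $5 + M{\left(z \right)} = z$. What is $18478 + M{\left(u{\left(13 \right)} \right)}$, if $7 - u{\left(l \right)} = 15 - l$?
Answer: $18478$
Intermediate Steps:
$u{\left(l \right)} = -8 + l$ ($u{\left(l \right)} = 7 - \left(15 - l\right) = 7 + \left(-15 + l\right) = -8 + l$)
$M{\left(z \right)} = -5 + z$
$18478 + M{\left(u{\left(13 \right)} \right)} = 18478 + \left(-5 + \left(-8 + 13\right)\right) = 18478 + \left(-5 + 5\right) = 18478 + 0 = 18478$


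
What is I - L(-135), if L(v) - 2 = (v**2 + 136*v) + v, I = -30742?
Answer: -30474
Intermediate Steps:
L(v) = 2 + v**2 + 137*v (L(v) = 2 + ((v**2 + 136*v) + v) = 2 + (v**2 + 137*v) = 2 + v**2 + 137*v)
I - L(-135) = -30742 - (2 + (-135)**2 + 137*(-135)) = -30742 - (2 + 18225 - 18495) = -30742 - 1*(-268) = -30742 + 268 = -30474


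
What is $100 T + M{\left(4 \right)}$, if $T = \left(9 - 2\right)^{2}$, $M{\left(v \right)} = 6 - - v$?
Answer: $4910$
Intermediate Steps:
$M{\left(v \right)} = 6 + v$
$T = 49$ ($T = \left(9 - 2\right)^{2} = 7^{2} = 49$)
$100 T + M{\left(4 \right)} = 100 \cdot 49 + \left(6 + 4\right) = 4900 + 10 = 4910$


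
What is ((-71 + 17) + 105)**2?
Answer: 2601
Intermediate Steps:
((-71 + 17) + 105)**2 = (-54 + 105)**2 = 51**2 = 2601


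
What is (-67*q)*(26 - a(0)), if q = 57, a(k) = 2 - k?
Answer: -91656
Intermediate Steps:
(-67*q)*(26 - a(0)) = (-67*57)*(26 - (2 - 1*0)) = -3819*(26 - (2 + 0)) = -3819*(26 - 1*2) = -3819*(26 - 2) = -3819*24 = -91656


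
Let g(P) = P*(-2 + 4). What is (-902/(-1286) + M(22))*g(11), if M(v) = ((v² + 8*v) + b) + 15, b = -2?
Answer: 9530180/643 ≈ 14821.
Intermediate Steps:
g(P) = 2*P (g(P) = P*2 = 2*P)
M(v) = 13 + v² + 8*v (M(v) = ((v² + 8*v) - 2) + 15 = (-2 + v² + 8*v) + 15 = 13 + v² + 8*v)
(-902/(-1286) + M(22))*g(11) = (-902/(-1286) + (13 + 22² + 8*22))*(2*11) = (-902*(-1/1286) + (13 + 484 + 176))*22 = (451/643 + 673)*22 = (433190/643)*22 = 9530180/643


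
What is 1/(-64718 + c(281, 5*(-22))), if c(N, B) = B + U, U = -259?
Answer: -1/65087 ≈ -1.5364e-5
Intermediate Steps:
c(N, B) = -259 + B (c(N, B) = B - 259 = -259 + B)
1/(-64718 + c(281, 5*(-22))) = 1/(-64718 + (-259 + 5*(-22))) = 1/(-64718 + (-259 - 110)) = 1/(-64718 - 369) = 1/(-65087) = -1/65087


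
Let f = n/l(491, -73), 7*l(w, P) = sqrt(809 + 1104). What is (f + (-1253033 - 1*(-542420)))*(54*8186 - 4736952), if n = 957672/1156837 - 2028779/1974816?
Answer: 3052017458604 + 380598565380749191*sqrt(1913)/121397928752936 ≈ 3.0520e+12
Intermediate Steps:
l(w, P) = sqrt(1913)/7 (l(w, P) = sqrt(809 + 1104)/7 = sqrt(1913)/7)
n = -455740623671/2284540216992 (n = 957672*(1/1156837) - 2028779*1/1974816 = 957672/1156837 - 2028779/1974816 = -455740623671/2284540216992 ≈ -0.19949)
f = -3190184365697*sqrt(1913)/4370325435105696 (f = -455740623671*7*sqrt(1913)/1913/2284540216992 = -3190184365697*sqrt(1913)/4370325435105696 ≈ -0.031927)
(f + (-1253033 - 1*(-542420)))*(54*8186 - 4736952) = (-3190184365697*sqrt(1913)/4370325435105696 + (-1253033 - 1*(-542420)))*(54*8186 - 4736952) = (-3190184365697*sqrt(1913)/4370325435105696 + (-1253033 + 542420))*(442044 - 4736952) = (-3190184365697*sqrt(1913)/4370325435105696 - 710613)*(-4294908) = (-710613 - 3190184365697*sqrt(1913)/4370325435105696)*(-4294908) = 3052017458604 + 380598565380749191*sqrt(1913)/121397928752936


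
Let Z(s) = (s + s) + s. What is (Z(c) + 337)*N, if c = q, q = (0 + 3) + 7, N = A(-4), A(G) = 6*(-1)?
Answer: -2202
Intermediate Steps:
A(G) = -6
N = -6
q = 10 (q = 3 + 7 = 10)
c = 10
Z(s) = 3*s (Z(s) = 2*s + s = 3*s)
(Z(c) + 337)*N = (3*10 + 337)*(-6) = (30 + 337)*(-6) = 367*(-6) = -2202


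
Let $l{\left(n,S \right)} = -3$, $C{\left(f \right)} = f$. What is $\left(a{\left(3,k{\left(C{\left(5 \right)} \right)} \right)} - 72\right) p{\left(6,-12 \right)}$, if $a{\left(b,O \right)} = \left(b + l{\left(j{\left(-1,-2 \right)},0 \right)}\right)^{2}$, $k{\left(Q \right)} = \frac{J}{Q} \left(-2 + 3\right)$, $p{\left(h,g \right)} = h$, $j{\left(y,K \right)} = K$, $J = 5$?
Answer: $-432$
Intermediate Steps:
$k{\left(Q \right)} = \frac{5}{Q}$ ($k{\left(Q \right)} = \frac{5}{Q} \left(-2 + 3\right) = \frac{5}{Q} 1 = \frac{5}{Q}$)
$a{\left(b,O \right)} = \left(-3 + b\right)^{2}$ ($a{\left(b,O \right)} = \left(b - 3\right)^{2} = \left(-3 + b\right)^{2}$)
$\left(a{\left(3,k{\left(C{\left(5 \right)} \right)} \right)} - 72\right) p{\left(6,-12 \right)} = \left(\left(-3 + 3\right)^{2} - 72\right) 6 = \left(0^{2} - 72\right) 6 = \left(0 - 72\right) 6 = \left(-72\right) 6 = -432$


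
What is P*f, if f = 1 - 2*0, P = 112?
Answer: 112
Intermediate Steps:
f = 1 (f = 1 + 0 = 1)
P*f = 112*1 = 112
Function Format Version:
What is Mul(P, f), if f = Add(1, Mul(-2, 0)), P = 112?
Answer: 112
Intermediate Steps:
f = 1 (f = Add(1, 0) = 1)
Mul(P, f) = Mul(112, 1) = 112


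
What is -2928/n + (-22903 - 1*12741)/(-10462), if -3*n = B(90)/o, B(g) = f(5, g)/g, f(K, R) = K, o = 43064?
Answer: 35617539881630/5231 ≈ 6.8089e+9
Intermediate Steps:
B(g) = 5/g
n = -1/2325456 (n = -5/90/(3*43064) = -5*(1/90)/(3*43064) = -1/(54*43064) = -⅓*1/775152 = -1/2325456 ≈ -4.3002e-7)
-2928/n + (-22903 - 1*12741)/(-10462) = -2928/(-1/2325456) + (-22903 - 1*12741)/(-10462) = -2928*(-2325456) + (-22903 - 12741)*(-1/10462) = 6808935168 - 35644*(-1/10462) = 6808935168 + 17822/5231 = 35617539881630/5231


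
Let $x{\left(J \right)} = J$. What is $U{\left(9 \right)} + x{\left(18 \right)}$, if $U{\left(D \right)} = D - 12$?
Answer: $15$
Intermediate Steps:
$U{\left(D \right)} = -12 + D$ ($U{\left(D \right)} = D - 12 = -12 + D$)
$U{\left(9 \right)} + x{\left(18 \right)} = \left(-12 + 9\right) + 18 = -3 + 18 = 15$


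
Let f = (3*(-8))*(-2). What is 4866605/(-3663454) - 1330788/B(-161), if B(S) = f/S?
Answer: 32704997771043/7326908 ≈ 4.4637e+6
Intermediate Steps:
f = 48 (f = -24*(-2) = 48)
B(S) = 48/S
4866605/(-3663454) - 1330788/B(-161) = 4866605/(-3663454) - 1330788/(48/(-161)) = 4866605*(-1/3663454) - 1330788/(48*(-1/161)) = -4866605/3663454 - 1330788/(-48/161) = -4866605/3663454 - 1330788*(-161/48) = -4866605/3663454 + 17854739/4 = 32704997771043/7326908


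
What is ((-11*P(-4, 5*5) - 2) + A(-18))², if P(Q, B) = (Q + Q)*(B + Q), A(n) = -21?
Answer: 3330625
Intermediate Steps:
P(Q, B) = 2*Q*(B + Q) (P(Q, B) = (2*Q)*(B + Q) = 2*Q*(B + Q))
((-11*P(-4, 5*5) - 2) + A(-18))² = ((-22*(-4)*(5*5 - 4) - 2) - 21)² = ((-22*(-4)*(25 - 4) - 2) - 21)² = ((-22*(-4)*21 - 2) - 21)² = ((-11*(-168) - 2) - 21)² = ((1848 - 2) - 21)² = (1846 - 21)² = 1825² = 3330625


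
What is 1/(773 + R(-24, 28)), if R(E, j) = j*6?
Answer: 1/941 ≈ 0.0010627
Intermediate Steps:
R(E, j) = 6*j
1/(773 + R(-24, 28)) = 1/(773 + 6*28) = 1/(773 + 168) = 1/941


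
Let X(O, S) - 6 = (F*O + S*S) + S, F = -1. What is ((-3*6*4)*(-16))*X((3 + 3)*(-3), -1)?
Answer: 27648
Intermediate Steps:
X(O, S) = 6 + S + S**2 - O (X(O, S) = 6 + ((-O + S*S) + S) = 6 + ((-O + S**2) + S) = 6 + ((S**2 - O) + S) = 6 + (S + S**2 - O) = 6 + S + S**2 - O)
((-3*6*4)*(-16))*X((3 + 3)*(-3), -1) = ((-3*6*4)*(-16))*(6 - 1 + (-1)**2 - (3 + 3)*(-3)) = (-18*4*(-16))*(6 - 1 + 1 - 6*(-3)) = (-72*(-16))*(6 - 1 + 1 - 1*(-18)) = 1152*(6 - 1 + 1 + 18) = 1152*24 = 27648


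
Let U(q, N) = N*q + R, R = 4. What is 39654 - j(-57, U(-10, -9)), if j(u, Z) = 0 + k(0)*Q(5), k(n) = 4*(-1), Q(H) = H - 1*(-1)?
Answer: 39678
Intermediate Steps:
U(q, N) = 4 + N*q (U(q, N) = N*q + 4 = 4 + N*q)
Q(H) = 1 + H (Q(H) = H + 1 = 1 + H)
k(n) = -4
j(u, Z) = -24 (j(u, Z) = 0 - 4*(1 + 5) = 0 - 4*6 = 0 - 24 = -24)
39654 - j(-57, U(-10, -9)) = 39654 - 1*(-24) = 39654 + 24 = 39678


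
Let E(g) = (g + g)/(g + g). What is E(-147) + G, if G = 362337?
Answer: 362338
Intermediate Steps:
E(g) = 1 (E(g) = (2*g)/((2*g)) = (2*g)*(1/(2*g)) = 1)
E(-147) + G = 1 + 362337 = 362338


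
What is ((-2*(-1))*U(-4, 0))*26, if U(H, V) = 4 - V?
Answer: 208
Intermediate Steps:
((-2*(-1))*U(-4, 0))*26 = ((-2*(-1))*(4 - 1*0))*26 = (2*(4 + 0))*26 = (2*4)*26 = 8*26 = 208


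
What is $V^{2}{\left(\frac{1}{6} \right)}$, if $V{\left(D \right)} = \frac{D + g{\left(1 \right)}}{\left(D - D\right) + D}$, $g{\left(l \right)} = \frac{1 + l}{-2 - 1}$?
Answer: $9$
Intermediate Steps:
$g{\left(l \right)} = - \frac{1}{3} - \frac{l}{3}$ ($g{\left(l \right)} = \frac{1 + l}{-3} = \left(1 + l\right) \left(- \frac{1}{3}\right) = - \frac{1}{3} - \frac{l}{3}$)
$V{\left(D \right)} = \frac{- \frac{2}{3} + D}{D}$ ($V{\left(D \right)} = \frac{D - \frac{2}{3}}{\left(D - D\right) + D} = \frac{D - \frac{2}{3}}{0 + D} = \frac{D - \frac{2}{3}}{D} = \frac{- \frac{2}{3} + D}{D}$)
$V^{2}{\left(\frac{1}{6} \right)} = \left(\frac{- \frac{2}{3} + \frac{1}{6}}{\frac{1}{6}}\right)^{2} = \left(\frac{1}{\frac{1}{6}} \left(- \frac{2}{3} + \frac{1}{6}\right)\right)^{2} = \left(6 \left(- \frac{1}{2}\right)\right)^{2} = \left(-3\right)^{2} = 9$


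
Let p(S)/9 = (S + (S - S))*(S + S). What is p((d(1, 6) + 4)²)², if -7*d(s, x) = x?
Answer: 17779783025664/5764801 ≈ 3.0842e+6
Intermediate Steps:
d(s, x) = -x/7
p(S) = 18*S² (p(S) = 9*((S + (S - S))*(S + S)) = 9*((S + 0)*(2*S)) = 9*(S*(2*S)) = 9*(2*S²) = 18*S²)
p((d(1, 6) + 4)²)² = (18*((-⅐*6 + 4)²)²)² = (18*((-6/7 + 4)²)²)² = (18*((22/7)²)²)² = (18*(484/49)²)² = (18*(234256/2401))² = (4216608/2401)² = 17779783025664/5764801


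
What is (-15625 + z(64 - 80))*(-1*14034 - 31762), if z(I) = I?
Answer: 716295236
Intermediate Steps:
(-15625 + z(64 - 80))*(-1*14034 - 31762) = (-15625 + (64 - 80))*(-1*14034 - 31762) = (-15625 - 16)*(-14034 - 31762) = -15641*(-45796) = 716295236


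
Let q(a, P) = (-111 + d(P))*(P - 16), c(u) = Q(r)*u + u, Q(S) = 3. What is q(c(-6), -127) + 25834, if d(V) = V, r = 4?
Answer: 59868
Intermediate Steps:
c(u) = 4*u (c(u) = 3*u + u = 4*u)
q(a, P) = (-111 + P)*(-16 + P) (q(a, P) = (-111 + P)*(P - 16) = (-111 + P)*(-16 + P))
q(c(-6), -127) + 25834 = (1776 + (-127)² - 127*(-127)) + 25834 = (1776 + 16129 + 16129) + 25834 = 34034 + 25834 = 59868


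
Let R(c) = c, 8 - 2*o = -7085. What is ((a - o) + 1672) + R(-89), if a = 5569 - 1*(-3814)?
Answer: 14839/2 ≈ 7419.5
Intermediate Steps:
o = 7093/2 (o = 4 - 1/2*(-7085) = 4 + 7085/2 = 7093/2 ≈ 3546.5)
a = 9383 (a = 5569 + 3814 = 9383)
((a - o) + 1672) + R(-89) = ((9383 - 1*7093/2) + 1672) - 89 = ((9383 - 7093/2) + 1672) - 89 = (11673/2 + 1672) - 89 = 15017/2 - 89 = 14839/2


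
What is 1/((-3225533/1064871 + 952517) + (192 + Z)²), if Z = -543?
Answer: 1064871/1145497676845 ≈ 9.2961e-7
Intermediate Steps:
1/((-3225533/1064871 + 952517) + (192 + Z)²) = 1/((-3225533/1064871 + 952517) + (192 - 543)²) = 1/((-3225533*1/1064871 + 952517) + (-351)²) = 1/((-3225533/1064871 + 952517) + 123201) = 1/(1014304504774/1064871 + 123201) = 1/(1145497676845/1064871) = 1064871/1145497676845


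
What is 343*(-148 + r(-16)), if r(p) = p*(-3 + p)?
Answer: 53508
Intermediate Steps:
343*(-148 + r(-16)) = 343*(-148 - 16*(-3 - 16)) = 343*(-148 - 16*(-19)) = 343*(-148 + 304) = 343*156 = 53508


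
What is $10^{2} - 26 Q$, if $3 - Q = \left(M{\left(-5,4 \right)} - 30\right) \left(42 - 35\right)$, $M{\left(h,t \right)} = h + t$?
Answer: $-5620$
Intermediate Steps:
$Q = 220$ ($Q = 3 - \left(\left(-5 + 4\right) - 30\right) \left(42 - 35\right) = 3 - \left(-1 - 30\right) 7 = 3 - \left(-31\right) 7 = 3 - -217 = 3 + 217 = 220$)
$10^{2} - 26 Q = 10^{2} - 5720 = 100 - 5720 = -5620$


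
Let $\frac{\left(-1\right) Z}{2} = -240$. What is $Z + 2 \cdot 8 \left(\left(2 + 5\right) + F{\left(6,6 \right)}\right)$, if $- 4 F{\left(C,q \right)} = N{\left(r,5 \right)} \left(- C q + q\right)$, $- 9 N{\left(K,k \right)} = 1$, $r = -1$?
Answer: $\frac{1736}{3} \approx 578.67$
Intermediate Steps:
$N{\left(K,k \right)} = - \frac{1}{9}$ ($N{\left(K,k \right)} = \left(- \frac{1}{9}\right) 1 = - \frac{1}{9}$)
$Z = 480$ ($Z = \left(-2\right) \left(-240\right) = 480$)
$F{\left(C,q \right)} = \frac{q}{36} - \frac{C q}{36}$ ($F{\left(C,q \right)} = - \frac{\left(- \frac{1}{9}\right) \left(- C q + q\right)}{4} = - \frac{\left(- \frac{1}{9}\right) \left(q - C q\right)}{4} = - \frac{- \frac{q}{9} + \frac{C q}{9}}{4} = \frac{q}{36} - \frac{C q}{36}$)
$Z + 2 \cdot 8 \left(\left(2 + 5\right) + F{\left(6,6 \right)}\right) = 480 + 2 \cdot 8 \left(\left(2 + 5\right) + \frac{1}{36} \cdot 6 \left(1 - 6\right)\right) = 480 + 16 \left(7 + \frac{1}{36} \cdot 6 \left(1 - 6\right)\right) = 480 + 16 \left(7 + \frac{1}{36} \cdot 6 \left(-5\right)\right) = 480 + 16 \left(7 - \frac{5}{6}\right) = 480 + 16 \cdot \frac{37}{6} = 480 + \frac{296}{3} = \frac{1736}{3}$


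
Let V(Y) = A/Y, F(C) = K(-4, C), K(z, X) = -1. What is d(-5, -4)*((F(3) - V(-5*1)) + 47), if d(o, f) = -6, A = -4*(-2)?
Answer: -1428/5 ≈ -285.60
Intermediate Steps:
A = 8
F(C) = -1
V(Y) = 8/Y
d(-5, -4)*((F(3) - V(-5*1)) + 47) = -6*((-1 - 8/((-5*1))) + 47) = -6*((-1 - 8/(-5)) + 47) = -6*((-1 - 8*(-1)/5) + 47) = -6*((-1 - 1*(-8/5)) + 47) = -6*((-1 + 8/5) + 47) = -6*(⅗ + 47) = -6*238/5 = -1428/5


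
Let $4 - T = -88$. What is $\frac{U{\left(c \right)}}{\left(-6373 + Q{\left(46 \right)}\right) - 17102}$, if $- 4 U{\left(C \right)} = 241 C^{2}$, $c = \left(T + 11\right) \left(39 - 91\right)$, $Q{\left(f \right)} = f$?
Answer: $\frac{1728375844}{23429} \approx 73771.0$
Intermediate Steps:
$T = 92$ ($T = 4 - -88 = 4 + 88 = 92$)
$c = -5356$ ($c = \left(92 + 11\right) \left(39 - 91\right) = 103 \left(-52\right) = -5356$)
$U{\left(C \right)} = - \frac{241 C^{2}}{4}$
$\frac{U{\left(c \right)}}{\left(-6373 + Q{\left(46 \right)}\right) - 17102} = \frac{\left(- \frac{241}{4}\right) \left(-5356\right)^{2}}{\left(-6373 + 46\right) - 17102} = \frac{\left(- \frac{241}{4}\right) 28686736}{-6327 - 17102} = - \frac{1728375844}{-23429} = \left(-1728375844\right) \left(- \frac{1}{23429}\right) = \frac{1728375844}{23429}$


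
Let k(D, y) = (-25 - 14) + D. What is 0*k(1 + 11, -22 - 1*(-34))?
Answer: 0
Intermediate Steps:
k(D, y) = -39 + D
0*k(1 + 11, -22 - 1*(-34)) = 0*(-39 + (1 + 11)) = 0*(-39 + 12) = 0*(-27) = 0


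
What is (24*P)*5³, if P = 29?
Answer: 87000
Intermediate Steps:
(24*P)*5³ = (24*29)*5³ = 696*125 = 87000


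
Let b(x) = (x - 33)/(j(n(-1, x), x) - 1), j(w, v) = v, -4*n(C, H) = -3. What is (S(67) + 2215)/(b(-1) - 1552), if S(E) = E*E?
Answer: -6704/1535 ≈ -4.3674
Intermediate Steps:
n(C, H) = ¾ (n(C, H) = -¼*(-3) = ¾)
S(E) = E²
b(x) = (-33 + x)/(-1 + x) (b(x) = (x - 33)/(x - 1) = (-33 + x)/(-1 + x))
(S(67) + 2215)/(b(-1) - 1552) = (67² + 2215)/((-33 - 1)/(-1 - 1) - 1552) = (4489 + 2215)/(-34/(-2) - 1552) = 6704/(-½*(-34) - 1552) = 6704/(17 - 1552) = 6704/(-1535) = 6704*(-1/1535) = -6704/1535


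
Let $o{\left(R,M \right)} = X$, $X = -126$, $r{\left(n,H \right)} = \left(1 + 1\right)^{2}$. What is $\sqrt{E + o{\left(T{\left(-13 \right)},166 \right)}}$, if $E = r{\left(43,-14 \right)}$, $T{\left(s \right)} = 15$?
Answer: $i \sqrt{122} \approx 11.045 i$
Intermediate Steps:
$r{\left(n,H \right)} = 4$ ($r{\left(n,H \right)} = 2^{2} = 4$)
$E = 4$
$o{\left(R,M \right)} = -126$
$\sqrt{E + o{\left(T{\left(-13 \right)},166 \right)}} = \sqrt{4 - 126} = \sqrt{-122} = i \sqrt{122}$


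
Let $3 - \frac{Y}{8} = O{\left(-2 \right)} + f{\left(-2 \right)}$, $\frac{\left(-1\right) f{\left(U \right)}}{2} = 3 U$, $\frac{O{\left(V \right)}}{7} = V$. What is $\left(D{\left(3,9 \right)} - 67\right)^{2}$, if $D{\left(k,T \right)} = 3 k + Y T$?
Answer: $91204$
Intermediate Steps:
$O{\left(V \right)} = 7 V$
$f{\left(U \right)} = - 6 U$ ($f{\left(U \right)} = - 2 \cdot 3 U = - 6 U$)
$Y = 40$ ($Y = 24 - 8 \left(7 \left(-2\right) - -12\right) = 24 - 8 \left(-14 + 12\right) = 24 - -16 = 24 + 16 = 40$)
$D{\left(k,T \right)} = 3 k + 40 T$
$\left(D{\left(3,9 \right)} - 67\right)^{2} = \left(\left(3 \cdot 3 + 40 \cdot 9\right) - 67\right)^{2} = \left(\left(9 + 360\right) - 67\right)^{2} = \left(369 - 67\right)^{2} = 302^{2} = 91204$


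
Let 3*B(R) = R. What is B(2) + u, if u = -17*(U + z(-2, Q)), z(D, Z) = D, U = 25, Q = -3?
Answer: -1171/3 ≈ -390.33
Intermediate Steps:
B(R) = R/3
u = -391 (u = -17*(25 - 2) = -17*23 = -391)
B(2) + u = (1/3)*2 - 391 = 2/3 - 391 = -1171/3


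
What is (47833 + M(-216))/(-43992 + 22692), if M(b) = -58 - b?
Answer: -15997/7100 ≈ -2.2531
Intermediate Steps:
(47833 + M(-216))/(-43992 + 22692) = (47833 + (-58 - 1*(-216)))/(-43992 + 22692) = (47833 + (-58 + 216))/(-21300) = (47833 + 158)*(-1/21300) = 47991*(-1/21300) = -15997/7100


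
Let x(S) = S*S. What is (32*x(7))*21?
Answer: 32928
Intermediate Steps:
x(S) = S²
(32*x(7))*21 = (32*7²)*21 = (32*49)*21 = 1568*21 = 32928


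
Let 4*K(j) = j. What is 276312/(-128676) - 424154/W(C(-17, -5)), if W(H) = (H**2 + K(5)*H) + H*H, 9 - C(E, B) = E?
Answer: -129016418/418197 ≈ -308.51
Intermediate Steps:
K(j) = j/4
C(E, B) = 9 - E
W(H) = 2*H**2 + 5*H/4 (W(H) = (H**2 + ((1/4)*5)*H) + H*H = (H**2 + 5*H/4) + H**2 = 2*H**2 + 5*H/4)
276312/(-128676) - 424154/W(C(-17, -5)) = 276312/(-128676) - 424154*4/((5 + 8*(9 - 1*(-17)))*(9 - 1*(-17))) = 276312*(-1/128676) - 424154*4/((5 + 8*(9 + 17))*(9 + 17)) = -23026/10723 - 424154*2/(13*(5 + 8*26)) = -23026/10723 - 424154*2/(13*(5 + 208)) = -23026/10723 - 424154/((1/4)*26*213) = -23026/10723 - 424154/2769/2 = -23026/10723 - 424154*2/2769 = -23026/10723 - 11948/39 = -129016418/418197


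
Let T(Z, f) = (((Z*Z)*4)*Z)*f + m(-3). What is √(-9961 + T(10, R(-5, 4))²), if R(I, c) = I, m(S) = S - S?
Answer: √399990039 ≈ 20000.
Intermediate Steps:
m(S) = 0
T(Z, f) = 4*f*Z³ (T(Z, f) = (((Z*Z)*4)*Z)*f + 0 = ((Z²*4)*Z)*f + 0 = ((4*Z²)*Z)*f + 0 = (4*Z³)*f + 0 = 4*f*Z³ + 0 = 4*f*Z³)
√(-9961 + T(10, R(-5, 4))²) = √(-9961 + (4*(-5)*10³)²) = √(-9961 + (4*(-5)*1000)²) = √(-9961 + (-20000)²) = √(-9961 + 400000000) = √399990039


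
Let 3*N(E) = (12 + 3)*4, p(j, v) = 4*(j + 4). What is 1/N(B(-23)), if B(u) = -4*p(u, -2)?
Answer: 1/20 ≈ 0.050000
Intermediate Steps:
p(j, v) = 16 + 4*j (p(j, v) = 4*(4 + j) = 16 + 4*j)
B(u) = -64 - 16*u (B(u) = -4*(16 + 4*u) = -64 - 16*u)
N(E) = 20 (N(E) = ((12 + 3)*4)/3 = (15*4)/3 = (⅓)*60 = 20)
1/N(B(-23)) = 1/20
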